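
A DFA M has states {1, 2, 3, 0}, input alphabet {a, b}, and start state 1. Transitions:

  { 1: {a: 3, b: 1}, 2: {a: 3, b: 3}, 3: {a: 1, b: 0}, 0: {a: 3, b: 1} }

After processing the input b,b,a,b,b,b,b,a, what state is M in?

1 → 1 → 1 → 3 → 0 → 1 → 1 → 1 → 3

3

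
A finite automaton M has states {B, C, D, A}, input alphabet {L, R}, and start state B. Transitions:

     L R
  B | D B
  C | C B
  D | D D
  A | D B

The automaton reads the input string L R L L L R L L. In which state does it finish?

Trace: B -L-> D -R-> D -L-> D -L-> D -L-> D -R-> D -L-> D -L-> D

D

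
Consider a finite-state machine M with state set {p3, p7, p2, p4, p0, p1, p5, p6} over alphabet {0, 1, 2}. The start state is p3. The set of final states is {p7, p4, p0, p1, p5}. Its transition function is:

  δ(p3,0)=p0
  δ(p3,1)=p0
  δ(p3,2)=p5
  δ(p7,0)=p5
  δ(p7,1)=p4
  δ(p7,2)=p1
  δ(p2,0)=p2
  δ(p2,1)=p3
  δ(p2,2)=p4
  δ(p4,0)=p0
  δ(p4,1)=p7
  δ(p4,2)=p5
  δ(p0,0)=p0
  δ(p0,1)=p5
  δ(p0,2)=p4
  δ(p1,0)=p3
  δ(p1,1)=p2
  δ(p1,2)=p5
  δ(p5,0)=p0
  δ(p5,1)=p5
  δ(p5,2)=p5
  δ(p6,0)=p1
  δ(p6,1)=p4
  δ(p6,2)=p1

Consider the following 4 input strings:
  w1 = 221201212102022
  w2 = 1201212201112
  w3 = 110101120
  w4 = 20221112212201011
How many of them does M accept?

w1:
  start at p3
  read '2': p3 → p5
  read '2': p5 → p5
  read '1': p5 → p5
  read '2': p5 → p5
  read '0': p5 → p0
  read '1': p0 → p5
  read '2': p5 → p5
  read '1': p5 → p5
  read '2': p5 → p5
  read '1': p5 → p5
  read '0': p5 → p0
  read '2': p0 → p4
  read '0': p4 → p0
  read '2': p0 → p4
  read '2': p4 → p5
  end p5, accepted
w2:
  start at p3
  read '1': p3 → p0
  read '2': p0 → p4
  read '0': p4 → p0
  read '1': p0 → p5
  read '2': p5 → p5
  read '1': p5 → p5
  read '2': p5 → p5
  read '2': p5 → p5
  read '0': p5 → p0
  read '1': p0 → p5
  read '1': p5 → p5
  read '1': p5 → p5
  read '2': p5 → p5
  end p5, accepted
w3:
  start at p3
  read '1': p3 → p0
  read '1': p0 → p5
  read '0': p5 → p0
  read '1': p0 → p5
  read '0': p5 → p0
  read '1': p0 → p5
  read '1': p5 → p5
  read '2': p5 → p5
  read '0': p5 → p0
  end p0, accepted
w4:
  start at p3
  read '2': p3 → p5
  read '0': p5 → p0
  read '2': p0 → p4
  read '2': p4 → p5
  read '1': p5 → p5
  read '1': p5 → p5
  read '1': p5 → p5
  read '2': p5 → p5
  read '2': p5 → p5
  read '1': p5 → p5
  read '2': p5 → p5
  read '2': p5 → p5
  read '0': p5 → p0
  read '1': p0 → p5
  read '0': p5 → p0
  read '1': p0 → p5
  read '1': p5 → p5
  end p5, accepted

4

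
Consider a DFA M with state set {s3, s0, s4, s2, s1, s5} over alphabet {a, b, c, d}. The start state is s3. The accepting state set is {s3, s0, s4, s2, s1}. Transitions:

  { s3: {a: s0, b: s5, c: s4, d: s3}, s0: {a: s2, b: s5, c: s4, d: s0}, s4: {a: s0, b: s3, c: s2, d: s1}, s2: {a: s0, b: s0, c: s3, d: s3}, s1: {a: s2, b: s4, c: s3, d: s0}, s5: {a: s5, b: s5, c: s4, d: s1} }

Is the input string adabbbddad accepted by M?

Yes

s3 → s0 → s0 → s2 → s0 → s5 → s5 → s1 → s0 → s2 → s3
End state s3 is accepting.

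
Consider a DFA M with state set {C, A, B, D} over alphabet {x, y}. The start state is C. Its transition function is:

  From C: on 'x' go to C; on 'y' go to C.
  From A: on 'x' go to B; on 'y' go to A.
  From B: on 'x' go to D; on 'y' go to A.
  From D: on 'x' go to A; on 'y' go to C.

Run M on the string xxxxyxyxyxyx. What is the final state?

C

Trace: C -x-> C -x-> C -x-> C -x-> C -y-> C -x-> C -y-> C -x-> C -y-> C -x-> C -y-> C -x-> C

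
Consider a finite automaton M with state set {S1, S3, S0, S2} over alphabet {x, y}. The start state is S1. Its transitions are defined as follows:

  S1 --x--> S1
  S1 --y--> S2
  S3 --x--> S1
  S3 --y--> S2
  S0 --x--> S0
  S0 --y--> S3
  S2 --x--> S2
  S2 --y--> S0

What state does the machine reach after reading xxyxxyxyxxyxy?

S0

S1 → S1 → S1 → S2 → S2 → S2 → S0 → S0 → S3 → S1 → S1 → S2 → S2 → S0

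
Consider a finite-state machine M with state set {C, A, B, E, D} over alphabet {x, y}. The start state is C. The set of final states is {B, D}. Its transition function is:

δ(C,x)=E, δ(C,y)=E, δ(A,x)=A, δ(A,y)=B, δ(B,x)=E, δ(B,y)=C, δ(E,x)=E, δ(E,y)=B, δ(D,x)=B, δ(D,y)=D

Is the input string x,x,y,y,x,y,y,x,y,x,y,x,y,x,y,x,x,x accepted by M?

No

C → E → E → B → C → E → B → C → E → B → E → B → E → B → E → B → E → E → E
End state E is not accepting.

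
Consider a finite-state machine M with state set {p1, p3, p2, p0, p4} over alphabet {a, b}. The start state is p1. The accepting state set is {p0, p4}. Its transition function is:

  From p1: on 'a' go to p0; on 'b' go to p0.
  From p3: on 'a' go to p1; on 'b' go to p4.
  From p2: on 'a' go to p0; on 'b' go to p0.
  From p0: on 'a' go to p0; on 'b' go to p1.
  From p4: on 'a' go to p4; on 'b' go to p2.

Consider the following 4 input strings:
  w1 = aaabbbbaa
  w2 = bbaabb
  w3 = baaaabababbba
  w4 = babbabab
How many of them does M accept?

w1: Trace: p1 -a-> p0 -a-> p0 -a-> p0 -b-> p1 -b-> p0 -b-> p1 -b-> p0 -a-> p0 -a-> p0  → end p0, accepted
w2: Trace: p1 -b-> p0 -b-> p1 -a-> p0 -a-> p0 -b-> p1 -b-> p0  → end p0, accepted
w3: Trace: p1 -b-> p0 -a-> p0 -a-> p0 -a-> p0 -a-> p0 -b-> p1 -a-> p0 -b-> p1 -a-> p0 -b-> p1 -b-> p0 -b-> p1 -a-> p0  → end p0, accepted
w4: Trace: p1 -b-> p0 -a-> p0 -b-> p1 -b-> p0 -a-> p0 -b-> p1 -a-> p0 -b-> p1  → end p1, rejected

3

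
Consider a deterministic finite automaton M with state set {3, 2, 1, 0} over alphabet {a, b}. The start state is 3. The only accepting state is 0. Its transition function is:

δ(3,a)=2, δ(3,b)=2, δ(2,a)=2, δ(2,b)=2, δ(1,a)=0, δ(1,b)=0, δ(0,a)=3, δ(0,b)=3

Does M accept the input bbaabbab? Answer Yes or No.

No

start at 3
read 'b': 3 → 2
read 'b': 2 → 2
read 'a': 2 → 2
read 'a': 2 → 2
read 'b': 2 → 2
read 'b': 2 → 2
read 'a': 2 → 2
read 'b': 2 → 2
End state 2 is not accepting.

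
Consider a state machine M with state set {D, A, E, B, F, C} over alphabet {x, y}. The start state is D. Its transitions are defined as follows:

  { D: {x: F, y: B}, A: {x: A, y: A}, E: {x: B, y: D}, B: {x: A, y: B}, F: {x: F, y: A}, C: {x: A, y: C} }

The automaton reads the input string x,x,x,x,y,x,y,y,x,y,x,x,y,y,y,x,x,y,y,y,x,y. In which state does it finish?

D → F → F → F → F → A → A → A → A → A → A → A → A → A → A → A → A → A → A → A → A → A → A

A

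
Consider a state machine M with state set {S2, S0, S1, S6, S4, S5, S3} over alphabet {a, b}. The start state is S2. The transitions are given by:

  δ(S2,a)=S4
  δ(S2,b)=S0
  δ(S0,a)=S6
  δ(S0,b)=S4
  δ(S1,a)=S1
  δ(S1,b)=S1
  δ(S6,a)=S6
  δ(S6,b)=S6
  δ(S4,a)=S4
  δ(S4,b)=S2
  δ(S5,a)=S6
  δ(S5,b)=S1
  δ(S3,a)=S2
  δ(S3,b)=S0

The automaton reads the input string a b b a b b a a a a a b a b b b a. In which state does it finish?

start at S2
read 'a': S2 → S4
read 'b': S4 → S2
read 'b': S2 → S0
read 'a': S0 → S6
read 'b': S6 → S6
read 'b': S6 → S6
read 'a': S6 → S6
read 'a': S6 → S6
read 'a': S6 → S6
read 'a': S6 → S6
read 'a': S6 → S6
read 'b': S6 → S6
read 'a': S6 → S6
read 'b': S6 → S6
read 'b': S6 → S6
read 'b': S6 → S6
read 'a': S6 → S6

S6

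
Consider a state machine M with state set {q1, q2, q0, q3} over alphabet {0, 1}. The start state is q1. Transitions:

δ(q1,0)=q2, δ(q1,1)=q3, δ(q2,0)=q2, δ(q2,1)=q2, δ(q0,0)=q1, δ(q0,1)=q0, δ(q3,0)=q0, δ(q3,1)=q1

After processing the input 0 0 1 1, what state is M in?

q2

start at q1
read '0': q1 → q2
read '0': q2 → q2
read '1': q2 → q2
read '1': q2 → q2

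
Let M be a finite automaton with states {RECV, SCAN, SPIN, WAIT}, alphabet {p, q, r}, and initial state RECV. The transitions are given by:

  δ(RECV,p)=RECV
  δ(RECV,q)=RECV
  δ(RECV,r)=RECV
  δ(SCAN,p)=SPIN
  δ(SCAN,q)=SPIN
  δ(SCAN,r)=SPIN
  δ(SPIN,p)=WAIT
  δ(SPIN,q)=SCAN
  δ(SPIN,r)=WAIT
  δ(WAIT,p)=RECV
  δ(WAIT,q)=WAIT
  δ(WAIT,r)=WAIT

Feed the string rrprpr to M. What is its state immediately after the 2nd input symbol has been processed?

RECV

Trace: RECV -r-> RECV -r-> RECV
After 2 symbols: RECV.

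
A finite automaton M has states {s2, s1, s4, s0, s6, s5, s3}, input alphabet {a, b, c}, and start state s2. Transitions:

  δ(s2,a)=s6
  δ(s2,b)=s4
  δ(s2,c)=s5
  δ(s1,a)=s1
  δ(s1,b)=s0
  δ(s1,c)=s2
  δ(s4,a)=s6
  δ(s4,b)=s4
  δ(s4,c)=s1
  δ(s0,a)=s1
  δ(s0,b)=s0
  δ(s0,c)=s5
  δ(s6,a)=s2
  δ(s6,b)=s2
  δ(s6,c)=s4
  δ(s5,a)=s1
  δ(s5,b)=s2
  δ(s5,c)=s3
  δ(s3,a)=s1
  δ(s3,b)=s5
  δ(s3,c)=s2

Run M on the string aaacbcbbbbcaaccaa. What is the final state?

s1

start at s2
read 'a': s2 → s6
read 'a': s6 → s2
read 'a': s2 → s6
read 'c': s6 → s4
read 'b': s4 → s4
read 'c': s4 → s1
read 'b': s1 → s0
read 'b': s0 → s0
read 'b': s0 → s0
read 'b': s0 → s0
read 'c': s0 → s5
read 'a': s5 → s1
read 'a': s1 → s1
read 'c': s1 → s2
read 'c': s2 → s5
read 'a': s5 → s1
read 'a': s1 → s1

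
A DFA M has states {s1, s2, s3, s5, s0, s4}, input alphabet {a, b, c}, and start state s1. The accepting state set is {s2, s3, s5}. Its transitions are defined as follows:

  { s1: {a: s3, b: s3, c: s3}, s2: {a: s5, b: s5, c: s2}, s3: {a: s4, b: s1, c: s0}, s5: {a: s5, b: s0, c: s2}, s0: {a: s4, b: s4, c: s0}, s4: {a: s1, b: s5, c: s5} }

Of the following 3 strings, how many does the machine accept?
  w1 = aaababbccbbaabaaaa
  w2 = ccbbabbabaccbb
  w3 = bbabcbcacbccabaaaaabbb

w1:
  start at s1
  read 'a': s1 → s3
  read 'a': s3 → s4
  read 'a': s4 → s1
  read 'b': s1 → s3
  read 'a': s3 → s4
  read 'b': s4 → s5
  read 'b': s5 → s0
  read 'c': s0 → s0
  read 'c': s0 → s0
  read 'b': s0 → s4
  read 'b': s4 → s5
  read 'a': s5 → s5
  read 'a': s5 → s5
  read 'b': s5 → s0
  read 'a': s0 → s4
  read 'a': s4 → s1
  read 'a': s1 → s3
  read 'a': s3 → s4
  end s4, rejected
w2:
  start at s1
  read 'c': s1 → s3
  read 'c': s3 → s0
  read 'b': s0 → s4
  read 'b': s4 → s5
  read 'a': s5 → s5
  read 'b': s5 → s0
  read 'b': s0 → s4
  read 'a': s4 → s1
  read 'b': s1 → s3
  read 'a': s3 → s4
  read 'c': s4 → s5
  read 'c': s5 → s2
  read 'b': s2 → s5
  read 'b': s5 → s0
  end s0, rejected
w3:
  start at s1
  read 'b': s1 → s3
  read 'b': s3 → s1
  read 'a': s1 → s3
  read 'b': s3 → s1
  read 'c': s1 → s3
  read 'b': s3 → s1
  read 'c': s1 → s3
  read 'a': s3 → s4
  read 'c': s4 → s5
  read 'b': s5 → s0
  read 'c': s0 → s0
  read 'c': s0 → s0
  read 'a': s0 → s4
  read 'b': s4 → s5
  read 'a': s5 → s5
  read 'a': s5 → s5
  read 'a': s5 → s5
  read 'a': s5 → s5
  read 'a': s5 → s5
  read 'b': s5 → s0
  read 'b': s0 → s4
  read 'b': s4 → s5
  end s5, accepted

1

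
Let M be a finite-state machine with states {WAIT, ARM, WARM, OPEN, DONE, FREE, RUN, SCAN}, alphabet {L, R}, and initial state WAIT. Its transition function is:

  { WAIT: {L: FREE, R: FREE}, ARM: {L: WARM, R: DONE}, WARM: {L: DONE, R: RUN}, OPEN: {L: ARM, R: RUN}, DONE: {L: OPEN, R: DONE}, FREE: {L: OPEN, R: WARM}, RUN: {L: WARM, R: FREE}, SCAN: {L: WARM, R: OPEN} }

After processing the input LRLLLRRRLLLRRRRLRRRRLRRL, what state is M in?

OPEN

WAIT → FREE → WARM → DONE → OPEN → ARM → DONE → DONE → DONE → OPEN → ARM → WARM → RUN → FREE → WARM → RUN → WARM → RUN → FREE → WARM → RUN → WARM → RUN → FREE → OPEN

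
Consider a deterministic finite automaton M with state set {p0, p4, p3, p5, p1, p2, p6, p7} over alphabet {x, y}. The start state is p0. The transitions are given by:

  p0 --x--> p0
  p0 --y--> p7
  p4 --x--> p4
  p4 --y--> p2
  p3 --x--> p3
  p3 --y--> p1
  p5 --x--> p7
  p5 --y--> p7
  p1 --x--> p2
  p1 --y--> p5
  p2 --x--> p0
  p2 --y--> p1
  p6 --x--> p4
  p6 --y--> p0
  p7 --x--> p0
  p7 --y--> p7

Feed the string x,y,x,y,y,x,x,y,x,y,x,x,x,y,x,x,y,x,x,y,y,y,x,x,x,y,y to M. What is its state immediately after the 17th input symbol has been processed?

Trace: p0 -x-> p0 -y-> p7 -x-> p0 -y-> p7 -y-> p7 -x-> p0 -x-> p0 -y-> p7 -x-> p0 -y-> p7 -x-> p0 -x-> p0 -x-> p0 -y-> p7 -x-> p0 -x-> p0 -y-> p7
After 17 symbols: p7.

p7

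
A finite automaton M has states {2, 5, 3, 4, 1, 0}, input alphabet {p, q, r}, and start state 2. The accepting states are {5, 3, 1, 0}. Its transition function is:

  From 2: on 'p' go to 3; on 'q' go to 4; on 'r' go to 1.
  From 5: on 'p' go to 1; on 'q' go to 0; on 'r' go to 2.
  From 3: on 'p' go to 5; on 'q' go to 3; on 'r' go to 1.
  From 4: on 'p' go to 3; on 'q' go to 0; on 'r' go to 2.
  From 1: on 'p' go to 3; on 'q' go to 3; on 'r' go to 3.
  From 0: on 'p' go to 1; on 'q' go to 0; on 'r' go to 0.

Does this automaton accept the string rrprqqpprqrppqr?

2 → 1 → 3 → 5 → 2 → 4 → 0 → 1 → 3 → 1 → 3 → 1 → 3 → 5 → 0 → 0
End state 0 is accepting.

Yes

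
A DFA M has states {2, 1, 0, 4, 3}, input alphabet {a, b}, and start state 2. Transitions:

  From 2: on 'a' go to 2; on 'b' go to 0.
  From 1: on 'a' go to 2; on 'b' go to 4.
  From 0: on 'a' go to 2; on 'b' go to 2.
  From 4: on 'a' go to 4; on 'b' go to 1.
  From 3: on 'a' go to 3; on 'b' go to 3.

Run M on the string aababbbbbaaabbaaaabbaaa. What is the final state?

2

start at 2
read 'a': 2 → 2
read 'a': 2 → 2
read 'b': 2 → 0
read 'a': 0 → 2
read 'b': 2 → 0
read 'b': 0 → 2
read 'b': 2 → 0
read 'b': 0 → 2
read 'b': 2 → 0
read 'a': 0 → 2
read 'a': 2 → 2
read 'a': 2 → 2
read 'b': 2 → 0
read 'b': 0 → 2
read 'a': 2 → 2
read 'a': 2 → 2
read 'a': 2 → 2
read 'a': 2 → 2
read 'b': 2 → 0
read 'b': 0 → 2
read 'a': 2 → 2
read 'a': 2 → 2
read 'a': 2 → 2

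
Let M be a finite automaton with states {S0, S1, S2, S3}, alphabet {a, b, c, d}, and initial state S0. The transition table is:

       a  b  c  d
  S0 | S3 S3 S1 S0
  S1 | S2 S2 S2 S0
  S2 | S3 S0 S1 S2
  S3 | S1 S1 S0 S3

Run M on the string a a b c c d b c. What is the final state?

S1

start at S0
read 'a': S0 → S3
read 'a': S3 → S1
read 'b': S1 → S2
read 'c': S2 → S1
read 'c': S1 → S2
read 'd': S2 → S2
read 'b': S2 → S0
read 'c': S0 → S1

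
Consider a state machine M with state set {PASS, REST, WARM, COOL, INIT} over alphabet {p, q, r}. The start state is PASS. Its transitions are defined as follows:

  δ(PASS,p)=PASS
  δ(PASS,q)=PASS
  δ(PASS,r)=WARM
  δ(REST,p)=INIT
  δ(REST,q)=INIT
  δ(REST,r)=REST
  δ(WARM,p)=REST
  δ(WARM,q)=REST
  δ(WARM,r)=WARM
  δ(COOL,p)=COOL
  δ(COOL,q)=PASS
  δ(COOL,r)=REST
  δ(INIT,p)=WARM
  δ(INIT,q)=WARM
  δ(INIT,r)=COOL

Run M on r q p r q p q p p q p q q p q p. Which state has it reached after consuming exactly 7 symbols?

start at PASS
read 'r': PASS → WARM
read 'q': WARM → REST
read 'p': REST → INIT
read 'r': INIT → COOL
read 'q': COOL → PASS
read 'p': PASS → PASS
read 'q': PASS → PASS
After 7 symbols: PASS.

PASS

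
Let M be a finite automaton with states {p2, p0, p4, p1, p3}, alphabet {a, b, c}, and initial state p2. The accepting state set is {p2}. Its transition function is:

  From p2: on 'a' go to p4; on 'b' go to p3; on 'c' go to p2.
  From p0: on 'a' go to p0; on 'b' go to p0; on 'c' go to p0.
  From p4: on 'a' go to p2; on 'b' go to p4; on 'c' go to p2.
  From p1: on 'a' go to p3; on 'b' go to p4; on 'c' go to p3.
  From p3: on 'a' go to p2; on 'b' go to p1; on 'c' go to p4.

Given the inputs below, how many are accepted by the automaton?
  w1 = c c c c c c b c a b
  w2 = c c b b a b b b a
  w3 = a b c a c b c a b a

2

w1:
  start at p2
  read 'c': p2 → p2
  read 'c': p2 → p2
  read 'c': p2 → p2
  read 'c': p2 → p2
  read 'c': p2 → p2
  read 'c': p2 → p2
  read 'b': p2 → p3
  read 'c': p3 → p4
  read 'a': p4 → p2
  read 'b': p2 → p3
  end p3, rejected
w2:
  start at p2
  read 'c': p2 → p2
  read 'c': p2 → p2
  read 'b': p2 → p3
  read 'b': p3 → p1
  read 'a': p1 → p3
  read 'b': p3 → p1
  read 'b': p1 → p4
  read 'b': p4 → p4
  read 'a': p4 → p2
  end p2, accepted
w3:
  start at p2
  read 'a': p2 → p4
  read 'b': p4 → p4
  read 'c': p4 → p2
  read 'a': p2 → p4
  read 'c': p4 → p2
  read 'b': p2 → p3
  read 'c': p3 → p4
  read 'a': p4 → p2
  read 'b': p2 → p3
  read 'a': p3 → p2
  end p2, accepted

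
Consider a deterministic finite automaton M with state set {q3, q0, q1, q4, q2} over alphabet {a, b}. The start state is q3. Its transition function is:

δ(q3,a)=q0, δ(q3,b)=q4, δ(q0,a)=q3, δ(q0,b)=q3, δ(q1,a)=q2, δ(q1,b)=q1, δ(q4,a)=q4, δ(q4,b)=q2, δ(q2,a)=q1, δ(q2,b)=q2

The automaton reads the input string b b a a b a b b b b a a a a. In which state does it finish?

q1

q3 → q4 → q2 → q1 → q2 → q2 → q1 → q1 → q1 → q1 → q1 → q2 → q1 → q2 → q1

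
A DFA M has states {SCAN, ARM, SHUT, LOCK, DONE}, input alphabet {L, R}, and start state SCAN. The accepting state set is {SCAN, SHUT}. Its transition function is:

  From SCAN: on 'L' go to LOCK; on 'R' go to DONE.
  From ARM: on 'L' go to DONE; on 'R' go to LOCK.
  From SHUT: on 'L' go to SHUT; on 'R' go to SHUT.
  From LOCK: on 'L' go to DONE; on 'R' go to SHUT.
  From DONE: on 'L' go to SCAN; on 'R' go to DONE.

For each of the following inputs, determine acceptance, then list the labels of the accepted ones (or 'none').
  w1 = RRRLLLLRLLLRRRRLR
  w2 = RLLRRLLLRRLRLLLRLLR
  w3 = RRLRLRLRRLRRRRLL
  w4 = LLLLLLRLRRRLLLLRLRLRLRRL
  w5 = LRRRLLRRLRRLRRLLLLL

w1: SCAN → DONE → DONE → DONE → SCAN → LOCK → DONE → SCAN → DONE → SCAN → LOCK → DONE → DONE → DONE → DONE → DONE → SCAN → DONE  → end DONE, rejected
w2: SCAN → DONE → SCAN → LOCK → SHUT → SHUT → SHUT → SHUT → SHUT → SHUT → SHUT → SHUT → SHUT → SHUT → SHUT → SHUT → SHUT → SHUT → SHUT → SHUT  → end SHUT, accepted
w3: SCAN → DONE → DONE → SCAN → DONE → SCAN → DONE → SCAN → DONE → DONE → SCAN → DONE → DONE → DONE → DONE → SCAN → LOCK  → end LOCK, rejected
w4: SCAN → LOCK → DONE → SCAN → LOCK → DONE → SCAN → DONE → SCAN → DONE → DONE → DONE → SCAN → LOCK → DONE → SCAN → DONE → SCAN → DONE → SCAN → DONE → SCAN → DONE → DONE → SCAN  → end SCAN, accepted
w5: SCAN → LOCK → SHUT → SHUT → SHUT → SHUT → SHUT → SHUT → SHUT → SHUT → SHUT → SHUT → SHUT → SHUT → SHUT → SHUT → SHUT → SHUT → SHUT → SHUT  → end SHUT, accepted

w2, w4, w5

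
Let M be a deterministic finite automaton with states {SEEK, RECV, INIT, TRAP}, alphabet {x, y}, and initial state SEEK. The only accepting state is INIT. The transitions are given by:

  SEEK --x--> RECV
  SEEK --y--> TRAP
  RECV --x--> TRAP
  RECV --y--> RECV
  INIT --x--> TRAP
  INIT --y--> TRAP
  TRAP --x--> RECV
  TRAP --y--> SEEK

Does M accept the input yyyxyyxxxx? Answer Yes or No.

No

SEEK → TRAP → SEEK → TRAP → RECV → RECV → RECV → TRAP → RECV → TRAP → RECV
End state RECV is not accepting.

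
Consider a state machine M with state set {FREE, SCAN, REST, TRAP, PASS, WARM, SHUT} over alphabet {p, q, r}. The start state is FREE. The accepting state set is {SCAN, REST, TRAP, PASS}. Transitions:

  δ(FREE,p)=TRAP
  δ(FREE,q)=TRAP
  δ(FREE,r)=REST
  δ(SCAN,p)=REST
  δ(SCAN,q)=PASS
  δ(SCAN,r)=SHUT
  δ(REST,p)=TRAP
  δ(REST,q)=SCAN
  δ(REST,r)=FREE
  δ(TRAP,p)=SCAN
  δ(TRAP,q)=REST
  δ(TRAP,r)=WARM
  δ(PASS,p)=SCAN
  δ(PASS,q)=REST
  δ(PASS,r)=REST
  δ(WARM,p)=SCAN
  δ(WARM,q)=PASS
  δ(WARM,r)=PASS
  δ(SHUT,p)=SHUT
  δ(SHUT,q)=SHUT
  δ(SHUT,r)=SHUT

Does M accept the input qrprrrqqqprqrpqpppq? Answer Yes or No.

No

Trace: FREE -q-> TRAP -r-> WARM -p-> SCAN -r-> SHUT -r-> SHUT -r-> SHUT -q-> SHUT -q-> SHUT -q-> SHUT -p-> SHUT -r-> SHUT -q-> SHUT -r-> SHUT -p-> SHUT -q-> SHUT -p-> SHUT -p-> SHUT -p-> SHUT -q-> SHUT
End state SHUT is not accepting.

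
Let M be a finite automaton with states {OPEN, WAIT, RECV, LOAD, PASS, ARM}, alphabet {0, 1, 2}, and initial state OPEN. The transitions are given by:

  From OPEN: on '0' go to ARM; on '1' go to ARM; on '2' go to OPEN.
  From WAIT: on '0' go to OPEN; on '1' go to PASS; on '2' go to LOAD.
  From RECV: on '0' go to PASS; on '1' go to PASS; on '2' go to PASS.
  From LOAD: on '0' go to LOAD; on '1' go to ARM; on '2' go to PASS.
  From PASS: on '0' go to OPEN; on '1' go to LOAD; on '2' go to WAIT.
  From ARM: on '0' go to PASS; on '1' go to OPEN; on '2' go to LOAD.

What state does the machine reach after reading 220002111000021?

PASS

start at OPEN
read '2': OPEN → OPEN
read '2': OPEN → OPEN
read '0': OPEN → ARM
read '0': ARM → PASS
read '0': PASS → OPEN
read '2': OPEN → OPEN
read '1': OPEN → ARM
read '1': ARM → OPEN
read '1': OPEN → ARM
read '0': ARM → PASS
read '0': PASS → OPEN
read '0': OPEN → ARM
read '0': ARM → PASS
read '2': PASS → WAIT
read '1': WAIT → PASS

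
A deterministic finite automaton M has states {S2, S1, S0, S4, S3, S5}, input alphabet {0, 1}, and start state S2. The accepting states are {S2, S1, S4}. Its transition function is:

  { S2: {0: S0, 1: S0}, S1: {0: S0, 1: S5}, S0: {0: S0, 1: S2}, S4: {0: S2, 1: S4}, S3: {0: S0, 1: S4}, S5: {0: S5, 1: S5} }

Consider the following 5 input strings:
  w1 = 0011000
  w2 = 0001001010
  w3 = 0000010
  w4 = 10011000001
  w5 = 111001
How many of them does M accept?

2

w1: Trace: S2 -0-> S0 -0-> S0 -1-> S2 -1-> S0 -0-> S0 -0-> S0 -0-> S0  → end S0, rejected
w2: Trace: S2 -0-> S0 -0-> S0 -0-> S0 -1-> S2 -0-> S0 -0-> S0 -1-> S2 -0-> S0 -1-> S2 -0-> S0  → end S0, rejected
w3: Trace: S2 -0-> S0 -0-> S0 -0-> S0 -0-> S0 -0-> S0 -1-> S2 -0-> S0  → end S0, rejected
w4: Trace: S2 -1-> S0 -0-> S0 -0-> S0 -1-> S2 -1-> S0 -0-> S0 -0-> S0 -0-> S0 -0-> S0 -0-> S0 -1-> S2  → end S2, accepted
w5: Trace: S2 -1-> S0 -1-> S2 -1-> S0 -0-> S0 -0-> S0 -1-> S2  → end S2, accepted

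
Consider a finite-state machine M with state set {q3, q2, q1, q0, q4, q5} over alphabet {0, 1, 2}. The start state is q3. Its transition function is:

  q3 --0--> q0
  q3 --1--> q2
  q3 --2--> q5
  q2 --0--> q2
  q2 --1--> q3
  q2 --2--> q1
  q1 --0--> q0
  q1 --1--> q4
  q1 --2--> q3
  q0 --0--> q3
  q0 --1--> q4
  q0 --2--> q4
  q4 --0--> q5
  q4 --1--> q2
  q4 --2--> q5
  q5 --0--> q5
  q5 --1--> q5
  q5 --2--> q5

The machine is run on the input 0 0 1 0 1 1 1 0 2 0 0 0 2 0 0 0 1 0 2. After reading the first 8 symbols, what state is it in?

q0

Trace: q3 -0-> q0 -0-> q3 -1-> q2 -0-> q2 -1-> q3 -1-> q2 -1-> q3 -0-> q0
After 8 symbols: q0.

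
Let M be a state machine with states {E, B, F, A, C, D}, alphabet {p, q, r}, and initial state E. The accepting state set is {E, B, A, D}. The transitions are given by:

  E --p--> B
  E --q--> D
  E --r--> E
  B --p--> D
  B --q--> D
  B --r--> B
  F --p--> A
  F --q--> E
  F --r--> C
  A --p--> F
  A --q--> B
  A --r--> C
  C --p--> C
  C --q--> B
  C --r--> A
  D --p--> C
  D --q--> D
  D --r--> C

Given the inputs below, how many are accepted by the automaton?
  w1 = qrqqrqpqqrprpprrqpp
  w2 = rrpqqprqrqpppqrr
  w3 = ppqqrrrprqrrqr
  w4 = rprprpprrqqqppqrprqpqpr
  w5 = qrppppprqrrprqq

3

w1: Trace: E -q-> D -r-> C -q-> B -q-> D -r-> C -q-> B -p-> D -q-> D -q-> D -r-> C -p-> C -r-> A -p-> F -p-> A -r-> C -r-> A -q-> B -p-> D -p-> C  → end C, rejected
w2: Trace: E -r-> E -r-> E -p-> B -q-> D -q-> D -p-> C -r-> A -q-> B -r-> B -q-> D -p-> C -p-> C -p-> C -q-> B -r-> B -r-> B  → end B, accepted
w3: Trace: E -p-> B -p-> D -q-> D -q-> D -r-> C -r-> A -r-> C -p-> C -r-> A -q-> B -r-> B -r-> B -q-> D -r-> C  → end C, rejected
w4: Trace: E -r-> E -p-> B -r-> B -p-> D -r-> C -p-> C -p-> C -r-> A -r-> C -q-> B -q-> D -q-> D -p-> C -p-> C -q-> B -r-> B -p-> D -r-> C -q-> B -p-> D -q-> D -p-> C -r-> A  → end A, accepted
w5: Trace: E -q-> D -r-> C -p-> C -p-> C -p-> C -p-> C -p-> C -r-> A -q-> B -r-> B -r-> B -p-> D -r-> C -q-> B -q-> D  → end D, accepted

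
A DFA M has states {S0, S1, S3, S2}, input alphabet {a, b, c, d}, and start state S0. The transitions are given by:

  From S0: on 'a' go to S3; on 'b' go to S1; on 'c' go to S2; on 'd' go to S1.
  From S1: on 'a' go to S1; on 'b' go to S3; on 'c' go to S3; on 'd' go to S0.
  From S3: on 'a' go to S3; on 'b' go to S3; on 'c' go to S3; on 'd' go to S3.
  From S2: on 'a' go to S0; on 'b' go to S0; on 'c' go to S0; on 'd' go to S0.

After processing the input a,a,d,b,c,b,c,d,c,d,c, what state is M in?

start at S0
read 'a': S0 → S3
read 'a': S3 → S3
read 'd': S3 → S3
read 'b': S3 → S3
read 'c': S3 → S3
read 'b': S3 → S3
read 'c': S3 → S3
read 'd': S3 → S3
read 'c': S3 → S3
read 'd': S3 → S3
read 'c': S3 → S3

S3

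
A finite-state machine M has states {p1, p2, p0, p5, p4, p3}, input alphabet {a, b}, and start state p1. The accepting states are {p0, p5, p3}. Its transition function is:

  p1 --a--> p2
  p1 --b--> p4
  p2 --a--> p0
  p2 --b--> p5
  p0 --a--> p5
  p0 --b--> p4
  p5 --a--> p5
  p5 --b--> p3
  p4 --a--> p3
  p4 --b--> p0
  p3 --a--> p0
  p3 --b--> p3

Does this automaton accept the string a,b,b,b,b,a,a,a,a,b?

Yes

Trace: p1 -a-> p2 -b-> p5 -b-> p3 -b-> p3 -b-> p3 -a-> p0 -a-> p5 -a-> p5 -a-> p5 -b-> p3
End state p3 is accepting.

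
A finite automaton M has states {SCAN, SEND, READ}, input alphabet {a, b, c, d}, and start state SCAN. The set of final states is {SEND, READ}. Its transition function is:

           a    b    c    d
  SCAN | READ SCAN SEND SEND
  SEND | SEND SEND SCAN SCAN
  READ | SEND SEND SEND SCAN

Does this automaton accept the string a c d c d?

No

Trace: SCAN -a-> READ -c-> SEND -d-> SCAN -c-> SEND -d-> SCAN
End state SCAN is not accepting.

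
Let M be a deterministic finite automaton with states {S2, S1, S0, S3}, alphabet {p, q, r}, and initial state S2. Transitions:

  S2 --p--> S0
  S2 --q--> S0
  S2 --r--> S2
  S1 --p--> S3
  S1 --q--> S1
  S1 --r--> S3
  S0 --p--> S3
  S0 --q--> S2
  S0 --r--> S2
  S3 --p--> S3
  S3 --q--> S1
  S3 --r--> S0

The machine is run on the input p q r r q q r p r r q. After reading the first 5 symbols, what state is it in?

S0

start at S2
read 'p': S2 → S0
read 'q': S0 → S2
read 'r': S2 → S2
read 'r': S2 → S2
read 'q': S2 → S0
After 5 symbols: S0.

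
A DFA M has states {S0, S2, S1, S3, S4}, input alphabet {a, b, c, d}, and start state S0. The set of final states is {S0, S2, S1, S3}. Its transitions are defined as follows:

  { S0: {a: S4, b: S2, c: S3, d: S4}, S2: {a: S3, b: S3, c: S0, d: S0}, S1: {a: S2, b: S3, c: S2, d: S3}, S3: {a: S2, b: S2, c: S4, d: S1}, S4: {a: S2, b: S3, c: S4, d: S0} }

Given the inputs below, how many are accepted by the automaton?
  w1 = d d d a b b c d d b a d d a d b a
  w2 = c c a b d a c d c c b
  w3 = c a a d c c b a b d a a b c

w1: Trace: S0 -d-> S4 -d-> S0 -d-> S4 -a-> S2 -b-> S3 -b-> S2 -c-> S0 -d-> S4 -d-> S0 -b-> S2 -a-> S3 -d-> S1 -d-> S3 -a-> S2 -d-> S0 -b-> S2 -a-> S3  → end S3, accepted
w2: Trace: S0 -c-> S3 -c-> S4 -a-> S2 -b-> S3 -d-> S1 -a-> S2 -c-> S0 -d-> S4 -c-> S4 -c-> S4 -b-> S3  → end S3, accepted
w3: Trace: S0 -c-> S3 -a-> S2 -a-> S3 -d-> S1 -c-> S2 -c-> S0 -b-> S2 -a-> S3 -b-> S2 -d-> S0 -a-> S4 -a-> S2 -b-> S3 -c-> S4  → end S4, rejected

2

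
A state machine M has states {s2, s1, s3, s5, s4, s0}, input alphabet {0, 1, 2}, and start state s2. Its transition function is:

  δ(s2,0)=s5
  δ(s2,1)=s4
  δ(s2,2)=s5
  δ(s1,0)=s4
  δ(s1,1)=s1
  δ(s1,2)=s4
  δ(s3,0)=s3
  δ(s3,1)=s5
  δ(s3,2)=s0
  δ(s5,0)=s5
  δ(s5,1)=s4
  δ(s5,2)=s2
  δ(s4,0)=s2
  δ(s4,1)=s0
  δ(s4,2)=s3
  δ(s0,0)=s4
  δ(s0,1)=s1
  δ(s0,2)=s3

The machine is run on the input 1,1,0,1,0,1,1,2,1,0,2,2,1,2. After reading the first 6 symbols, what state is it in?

s2 → s4 → s0 → s4 → s0 → s4 → s0
After 6 symbols: s0.

s0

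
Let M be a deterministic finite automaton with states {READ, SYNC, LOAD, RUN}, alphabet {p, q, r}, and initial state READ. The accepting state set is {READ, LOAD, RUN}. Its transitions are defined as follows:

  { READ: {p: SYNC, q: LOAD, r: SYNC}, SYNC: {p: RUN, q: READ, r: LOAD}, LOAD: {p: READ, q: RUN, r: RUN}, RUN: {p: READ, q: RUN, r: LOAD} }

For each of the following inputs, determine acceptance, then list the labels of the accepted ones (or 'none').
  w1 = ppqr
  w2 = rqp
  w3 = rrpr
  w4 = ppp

w1: Trace: READ -p-> SYNC -p-> RUN -q-> RUN -r-> LOAD  → end LOAD, accepted
w2: Trace: READ -r-> SYNC -q-> READ -p-> SYNC  → end SYNC, rejected
w3: Trace: READ -r-> SYNC -r-> LOAD -p-> READ -r-> SYNC  → end SYNC, rejected
w4: Trace: READ -p-> SYNC -p-> RUN -p-> READ  → end READ, accepted

w1, w4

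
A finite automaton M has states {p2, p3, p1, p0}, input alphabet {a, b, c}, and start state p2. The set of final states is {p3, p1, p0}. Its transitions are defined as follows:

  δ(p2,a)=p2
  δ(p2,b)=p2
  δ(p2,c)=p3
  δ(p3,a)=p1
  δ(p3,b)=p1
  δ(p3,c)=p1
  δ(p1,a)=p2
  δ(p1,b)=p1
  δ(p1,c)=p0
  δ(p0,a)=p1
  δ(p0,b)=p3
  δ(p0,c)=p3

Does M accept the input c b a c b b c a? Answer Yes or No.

Yes

p2 → p3 → p1 → p2 → p3 → p1 → p1 → p0 → p1
End state p1 is accepting.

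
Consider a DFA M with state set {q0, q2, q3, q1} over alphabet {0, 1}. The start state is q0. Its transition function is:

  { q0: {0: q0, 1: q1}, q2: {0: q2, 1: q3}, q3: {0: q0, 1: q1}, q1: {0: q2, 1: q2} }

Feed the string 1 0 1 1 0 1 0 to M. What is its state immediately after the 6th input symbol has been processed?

q3

start at q0
read '1': q0 → q1
read '0': q1 → q2
read '1': q2 → q3
read '1': q3 → q1
read '0': q1 → q2
read '1': q2 → q3
After 6 symbols: q3.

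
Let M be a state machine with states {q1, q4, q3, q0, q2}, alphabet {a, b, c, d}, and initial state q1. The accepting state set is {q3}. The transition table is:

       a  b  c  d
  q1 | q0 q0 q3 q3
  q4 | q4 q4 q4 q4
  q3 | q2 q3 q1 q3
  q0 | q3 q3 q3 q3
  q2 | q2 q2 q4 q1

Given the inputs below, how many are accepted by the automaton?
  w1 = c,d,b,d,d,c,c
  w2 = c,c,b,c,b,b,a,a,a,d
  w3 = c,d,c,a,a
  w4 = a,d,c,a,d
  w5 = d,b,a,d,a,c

4

w1: Trace: q1 -c-> q3 -d-> q3 -b-> q3 -d-> q3 -d-> q3 -c-> q1 -c-> q3  → end q3, accepted
w2: Trace: q1 -c-> q3 -c-> q1 -b-> q0 -c-> q3 -b-> q3 -b-> q3 -a-> q2 -a-> q2 -a-> q2 -d-> q1  → end q1, rejected
w3: Trace: q1 -c-> q3 -d-> q3 -c-> q1 -a-> q0 -a-> q3  → end q3, accepted
w4: Trace: q1 -a-> q0 -d-> q3 -c-> q1 -a-> q0 -d-> q3  → end q3, accepted
w5: Trace: q1 -d-> q3 -b-> q3 -a-> q2 -d-> q1 -a-> q0 -c-> q3  → end q3, accepted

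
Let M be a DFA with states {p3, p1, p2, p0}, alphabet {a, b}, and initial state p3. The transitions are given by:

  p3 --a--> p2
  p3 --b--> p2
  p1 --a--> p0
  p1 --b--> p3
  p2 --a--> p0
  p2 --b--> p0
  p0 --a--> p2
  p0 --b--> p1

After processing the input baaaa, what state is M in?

Trace: p3 -b-> p2 -a-> p0 -a-> p2 -a-> p0 -a-> p2

p2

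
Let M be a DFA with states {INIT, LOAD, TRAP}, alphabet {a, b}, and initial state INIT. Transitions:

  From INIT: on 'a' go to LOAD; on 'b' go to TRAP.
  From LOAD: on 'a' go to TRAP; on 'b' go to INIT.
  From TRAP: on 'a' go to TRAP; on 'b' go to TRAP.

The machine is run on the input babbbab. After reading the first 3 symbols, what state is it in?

TRAP

start at INIT
read 'b': INIT → TRAP
read 'a': TRAP → TRAP
read 'b': TRAP → TRAP
After 3 symbols: TRAP.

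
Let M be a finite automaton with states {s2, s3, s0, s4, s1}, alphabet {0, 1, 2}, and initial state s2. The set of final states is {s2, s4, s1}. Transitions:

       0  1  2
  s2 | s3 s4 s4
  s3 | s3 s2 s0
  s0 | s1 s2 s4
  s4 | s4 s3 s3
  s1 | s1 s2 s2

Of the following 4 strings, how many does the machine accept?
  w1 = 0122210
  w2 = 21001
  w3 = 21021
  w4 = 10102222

w1:
  start at s2
  read '0': s2 → s3
  read '1': s3 → s2
  read '2': s2 → s4
  read '2': s4 → s3
  read '2': s3 → s0
  read '1': s0 → s2
  read '0': s2 → s3
  end s3, rejected
w2:
  start at s2
  read '2': s2 → s4
  read '1': s4 → s3
  read '0': s3 → s3
  read '0': s3 → s3
  read '1': s3 → s2
  end s2, accepted
w3:
  start at s2
  read '2': s2 → s4
  read '1': s4 → s3
  read '0': s3 → s3
  read '2': s3 → s0
  read '1': s0 → s2
  end s2, accepted
w4:
  start at s2
  read '1': s2 → s4
  read '0': s4 → s4
  read '1': s4 → s3
  read '0': s3 → s3
  read '2': s3 → s0
  read '2': s0 → s4
  read '2': s4 → s3
  read '2': s3 → s0
  end s0, rejected

2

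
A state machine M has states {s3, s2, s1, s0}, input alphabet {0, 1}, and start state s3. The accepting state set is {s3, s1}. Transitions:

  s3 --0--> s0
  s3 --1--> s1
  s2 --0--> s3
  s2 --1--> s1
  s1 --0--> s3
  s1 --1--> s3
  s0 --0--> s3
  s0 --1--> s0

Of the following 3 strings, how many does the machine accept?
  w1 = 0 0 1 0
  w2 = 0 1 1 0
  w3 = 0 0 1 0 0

w1:
  start at s3
  read '0': s3 → s0
  read '0': s0 → s3
  read '1': s3 → s1
  read '0': s1 → s3
  end s3, accepted
w2:
  start at s3
  read '0': s3 → s0
  read '1': s0 → s0
  read '1': s0 → s0
  read '0': s0 → s3
  end s3, accepted
w3:
  start at s3
  read '0': s3 → s0
  read '0': s0 → s3
  read '1': s3 → s1
  read '0': s1 → s3
  read '0': s3 → s0
  end s0, rejected

2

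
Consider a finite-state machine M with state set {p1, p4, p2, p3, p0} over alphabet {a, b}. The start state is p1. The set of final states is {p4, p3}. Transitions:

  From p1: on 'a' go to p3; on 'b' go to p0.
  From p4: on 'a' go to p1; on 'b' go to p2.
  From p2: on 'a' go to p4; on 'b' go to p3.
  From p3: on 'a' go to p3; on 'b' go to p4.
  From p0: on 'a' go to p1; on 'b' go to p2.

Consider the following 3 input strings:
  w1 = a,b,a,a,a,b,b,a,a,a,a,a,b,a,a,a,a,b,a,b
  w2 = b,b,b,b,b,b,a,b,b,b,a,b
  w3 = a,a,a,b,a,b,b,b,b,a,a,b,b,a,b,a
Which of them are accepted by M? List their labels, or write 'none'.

w2, w3

w1: p1 → p3 → p4 → p1 → p3 → p3 → p4 → p2 → p4 → p1 → p3 → p3 → p3 → p4 → p1 → p3 → p3 → p3 → p4 → p1 → p0  → end p0, rejected
w2: p1 → p0 → p2 → p3 → p4 → p2 → p3 → p3 → p4 → p2 → p3 → p3 → p4  → end p4, accepted
w3: p1 → p3 → p3 → p3 → p4 → p1 → p0 → p2 → p3 → p4 → p1 → p3 → p4 → p2 → p4 → p2 → p4  → end p4, accepted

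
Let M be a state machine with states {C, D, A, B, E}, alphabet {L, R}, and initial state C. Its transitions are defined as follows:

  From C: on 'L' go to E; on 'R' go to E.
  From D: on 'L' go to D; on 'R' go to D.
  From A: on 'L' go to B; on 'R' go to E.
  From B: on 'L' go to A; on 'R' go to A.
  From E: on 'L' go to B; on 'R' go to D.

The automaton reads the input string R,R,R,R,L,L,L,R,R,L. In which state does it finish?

D

C → E → D → D → D → D → D → D → D → D → D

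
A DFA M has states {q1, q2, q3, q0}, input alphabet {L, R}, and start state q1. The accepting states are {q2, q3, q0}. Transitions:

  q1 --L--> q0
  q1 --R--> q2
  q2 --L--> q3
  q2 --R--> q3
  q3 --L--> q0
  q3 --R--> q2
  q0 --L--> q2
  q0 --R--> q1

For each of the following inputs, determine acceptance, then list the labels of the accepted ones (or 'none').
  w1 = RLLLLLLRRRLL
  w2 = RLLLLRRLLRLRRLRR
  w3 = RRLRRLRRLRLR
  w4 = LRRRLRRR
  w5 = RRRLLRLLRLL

w1: q1 → q2 → q3 → q0 → q2 → q3 → q0 → q2 → q3 → q2 → q3 → q0 → q2  → end q2, accepted
w2: q1 → q2 → q3 → q0 → q2 → q3 → q2 → q3 → q0 → q2 → q3 → q0 → q1 → q2 → q3 → q2 → q3  → end q3, accepted
w3: q1 → q2 → q3 → q0 → q1 → q2 → q3 → q2 → q3 → q0 → q1 → q0 → q1  → end q1, rejected
w4: q1 → q0 → q1 → q2 → q3 → q0 → q1 → q2 → q3  → end q3, accepted
w5: q1 → q2 → q3 → q2 → q3 → q0 → q1 → q0 → q2 → q3 → q0 → q2  → end q2, accepted

w1, w2, w4, w5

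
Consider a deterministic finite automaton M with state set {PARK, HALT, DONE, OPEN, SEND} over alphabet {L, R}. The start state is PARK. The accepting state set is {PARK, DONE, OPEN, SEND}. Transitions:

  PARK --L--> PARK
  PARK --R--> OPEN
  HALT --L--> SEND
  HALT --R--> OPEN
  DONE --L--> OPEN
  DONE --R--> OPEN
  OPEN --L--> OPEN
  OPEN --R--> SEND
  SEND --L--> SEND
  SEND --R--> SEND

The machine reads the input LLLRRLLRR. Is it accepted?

Trace: PARK -L-> PARK -L-> PARK -L-> PARK -R-> OPEN -R-> SEND -L-> SEND -L-> SEND -R-> SEND -R-> SEND
End state SEND is accepting.

Yes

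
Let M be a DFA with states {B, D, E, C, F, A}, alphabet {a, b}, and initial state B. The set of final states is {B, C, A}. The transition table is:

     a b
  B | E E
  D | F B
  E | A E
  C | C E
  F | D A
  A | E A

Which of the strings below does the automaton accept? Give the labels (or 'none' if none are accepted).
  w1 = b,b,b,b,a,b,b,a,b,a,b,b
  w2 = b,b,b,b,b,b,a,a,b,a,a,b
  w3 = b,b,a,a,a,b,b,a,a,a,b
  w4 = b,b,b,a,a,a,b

w1: B → E → E → E → E → A → A → A → E → E → A → A → A  → end A, accepted
w2: B → E → E → E → E → E → E → A → E → E → A → E → E  → end E, rejected
w3: B → E → E → A → E → A → A → A → E → A → E → E  → end E, rejected
w4: B → E → E → E → A → E → A → A  → end A, accepted

w1, w4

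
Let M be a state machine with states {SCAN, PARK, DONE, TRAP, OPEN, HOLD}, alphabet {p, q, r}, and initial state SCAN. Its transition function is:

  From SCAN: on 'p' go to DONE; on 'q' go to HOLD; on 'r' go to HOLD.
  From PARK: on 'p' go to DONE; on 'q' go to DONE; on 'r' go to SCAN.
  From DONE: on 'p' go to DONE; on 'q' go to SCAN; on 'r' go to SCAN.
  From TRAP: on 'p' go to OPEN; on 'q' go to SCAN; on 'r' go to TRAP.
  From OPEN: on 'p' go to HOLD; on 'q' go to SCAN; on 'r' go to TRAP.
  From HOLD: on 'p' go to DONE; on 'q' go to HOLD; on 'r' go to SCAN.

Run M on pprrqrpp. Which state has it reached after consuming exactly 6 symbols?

SCAN → DONE → DONE → SCAN → HOLD → HOLD → SCAN
After 6 symbols: SCAN.

SCAN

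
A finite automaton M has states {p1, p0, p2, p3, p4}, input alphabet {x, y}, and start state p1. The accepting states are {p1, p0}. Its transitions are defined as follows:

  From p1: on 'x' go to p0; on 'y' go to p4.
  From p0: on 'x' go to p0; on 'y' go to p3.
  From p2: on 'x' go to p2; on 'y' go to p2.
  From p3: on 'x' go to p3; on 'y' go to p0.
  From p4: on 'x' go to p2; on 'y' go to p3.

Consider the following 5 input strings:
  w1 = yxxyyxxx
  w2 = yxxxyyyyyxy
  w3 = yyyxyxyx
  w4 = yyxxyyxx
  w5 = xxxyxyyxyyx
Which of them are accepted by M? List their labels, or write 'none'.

w3

w1: Trace: p1 -y-> p4 -x-> p2 -x-> p2 -y-> p2 -y-> p2 -x-> p2 -x-> p2 -x-> p2  → end p2, rejected
w2: Trace: p1 -y-> p4 -x-> p2 -x-> p2 -x-> p2 -y-> p2 -y-> p2 -y-> p2 -y-> p2 -y-> p2 -x-> p2 -y-> p2  → end p2, rejected
w3: Trace: p1 -y-> p4 -y-> p3 -y-> p0 -x-> p0 -y-> p3 -x-> p3 -y-> p0 -x-> p0  → end p0, accepted
w4: Trace: p1 -y-> p4 -y-> p3 -x-> p3 -x-> p3 -y-> p0 -y-> p3 -x-> p3 -x-> p3  → end p3, rejected
w5: Trace: p1 -x-> p0 -x-> p0 -x-> p0 -y-> p3 -x-> p3 -y-> p0 -y-> p3 -x-> p3 -y-> p0 -y-> p3 -x-> p3  → end p3, rejected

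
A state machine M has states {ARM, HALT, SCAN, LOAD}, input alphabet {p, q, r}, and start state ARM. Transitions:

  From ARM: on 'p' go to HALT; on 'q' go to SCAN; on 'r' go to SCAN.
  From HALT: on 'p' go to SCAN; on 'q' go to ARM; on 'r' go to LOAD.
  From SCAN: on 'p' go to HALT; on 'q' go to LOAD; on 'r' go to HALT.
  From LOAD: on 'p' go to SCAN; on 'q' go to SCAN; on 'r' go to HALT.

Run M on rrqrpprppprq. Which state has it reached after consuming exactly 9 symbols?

HALT

ARM → SCAN → HALT → ARM → SCAN → HALT → SCAN → HALT → SCAN → HALT
After 9 symbols: HALT.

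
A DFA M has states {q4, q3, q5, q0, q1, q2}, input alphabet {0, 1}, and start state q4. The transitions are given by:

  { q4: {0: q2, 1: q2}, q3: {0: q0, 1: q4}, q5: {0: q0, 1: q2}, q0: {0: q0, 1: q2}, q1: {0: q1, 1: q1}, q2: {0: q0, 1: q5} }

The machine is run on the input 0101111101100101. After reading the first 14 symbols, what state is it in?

q2

Trace: q4 -0-> q2 -1-> q5 -0-> q0 -1-> q2 -1-> q5 -1-> q2 -1-> q5 -1-> q2 -0-> q0 -1-> q2 -1-> q5 -0-> q0 -0-> q0 -1-> q2
After 14 symbols: q2.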